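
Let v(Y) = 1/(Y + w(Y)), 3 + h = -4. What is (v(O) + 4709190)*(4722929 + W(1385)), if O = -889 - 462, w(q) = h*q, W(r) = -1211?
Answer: 30040116172342373/1351 ≈ 2.2235e+13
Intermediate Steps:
h = -7 (h = -3 - 4 = -7)
w(q) = -7*q
O = -1351
v(Y) = -1/(6*Y) (v(Y) = 1/(Y - 7*Y) = 1/(-6*Y) = -1/(6*Y))
(v(O) + 4709190)*(4722929 + W(1385)) = (-1/6/(-1351) + 4709190)*(4722929 - 1211) = (-1/6*(-1/1351) + 4709190)*4721718 = (1/8106 + 4709190)*4721718 = (38172694141/8106)*4721718 = 30040116172342373/1351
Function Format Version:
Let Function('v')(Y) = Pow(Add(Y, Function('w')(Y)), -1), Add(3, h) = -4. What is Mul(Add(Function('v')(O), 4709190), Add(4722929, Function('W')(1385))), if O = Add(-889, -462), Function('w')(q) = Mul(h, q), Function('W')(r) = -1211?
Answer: Rational(30040116172342373, 1351) ≈ 2.2235e+13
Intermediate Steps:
h = -7 (h = Add(-3, -4) = -7)
Function('w')(q) = Mul(-7, q)
O = -1351
Function('v')(Y) = Mul(Rational(-1, 6), Pow(Y, -1)) (Function('v')(Y) = Pow(Add(Y, Mul(-7, Y)), -1) = Pow(Mul(-6, Y), -1) = Mul(Rational(-1, 6), Pow(Y, -1)))
Mul(Add(Function('v')(O), 4709190), Add(4722929, Function('W')(1385))) = Mul(Add(Mul(Rational(-1, 6), Pow(-1351, -1)), 4709190), Add(4722929, -1211)) = Mul(Add(Mul(Rational(-1, 6), Rational(-1, 1351)), 4709190), 4721718) = Mul(Add(Rational(1, 8106), 4709190), 4721718) = Mul(Rational(38172694141, 8106), 4721718) = Rational(30040116172342373, 1351)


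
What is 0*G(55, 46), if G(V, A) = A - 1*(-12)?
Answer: 0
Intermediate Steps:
G(V, A) = 12 + A (G(V, A) = A + 12 = 12 + A)
0*G(55, 46) = 0*(12 + 46) = 0*58 = 0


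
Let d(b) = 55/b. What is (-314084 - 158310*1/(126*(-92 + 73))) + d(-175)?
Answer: -208822094/665 ≈ -3.1402e+5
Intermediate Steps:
(-314084 - 158310*1/(126*(-92 + 73))) + d(-175) = (-314084 - 158310*1/(126*(-92 + 73))) + 55/(-175) = (-314084 - 158310/(126*(-19))) + 55*(-1/175) = (-314084 - 158310/(-2394)) - 11/35 = (-314084 - 158310*(-1/2394)) - 11/35 = (-314084 + 8795/133) - 11/35 = -41764377/133 - 11/35 = -208822094/665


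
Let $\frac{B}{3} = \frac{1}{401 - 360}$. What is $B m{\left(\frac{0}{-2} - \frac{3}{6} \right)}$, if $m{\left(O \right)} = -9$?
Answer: $- \frac{27}{41} \approx -0.65854$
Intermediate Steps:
$B = \frac{3}{41}$ ($B = \frac{3}{401 - 360} = \frac{3}{41} \approx 0.073171$)
$B m{\left(\frac{0}{-2} - \frac{3}{6} \right)} = \frac{3}{41} \left(-9\right) = - \frac{27}{41}$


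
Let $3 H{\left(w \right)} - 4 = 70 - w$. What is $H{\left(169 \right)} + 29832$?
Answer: $\frac{89401}{3} \approx 29800.0$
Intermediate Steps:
$H{\left(w \right)} = \frac{74}{3} - \frac{w}{3}$ ($H{\left(w \right)} = \frac{4}{3} + \frac{70 - w}{3} = \frac{4}{3} - \left(- \frac{70}{3} + \frac{w}{3}\right) = \frac{74}{3} - \frac{w}{3}$)
$H{\left(169 \right)} + 29832 = \left(\frac{74}{3} - \frac{169}{3}\right) + 29832 = - \frac{95}{3} + 29832 = \frac{89401}{3}$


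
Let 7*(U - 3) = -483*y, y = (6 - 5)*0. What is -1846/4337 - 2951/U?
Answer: -12804025/13011 ≈ -984.09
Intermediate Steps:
y = 0 (y = 1*0 = 0)
U = 3 (U = 3 + (-483*0)/7 = 3 + (⅐)*0 = 3 + 0 = 3)
-1846/4337 - 2951/U = -1846/4337 - 2951/3 = -12804025/13011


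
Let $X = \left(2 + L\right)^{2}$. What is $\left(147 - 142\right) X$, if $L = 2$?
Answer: $80$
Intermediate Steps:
$X = 16$ ($X = \left(2 + 2\right)^{2} = 4^{2} = 16$)
$\left(147 - 142\right) X = \left(147 - 142\right) 16 = 5 \cdot 16 = 80$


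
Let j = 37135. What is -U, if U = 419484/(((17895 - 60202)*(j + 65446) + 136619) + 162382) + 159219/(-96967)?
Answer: 345493355342091/210398771927461 ≈ 1.6421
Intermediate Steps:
U = -345493355342091/210398771927461 (U = 419484/(((17895 - 60202)*(37135 + 65446) + 136619) + 162382) + 159219/(-96967) = 419484/((-42307*102581 + 136619) + 162382) + 159219*(-1/96967) = 419484/((-4339894367 + 136619) + 162382) - 159219/96967 = 419484/(-4339757748 + 162382) - 159219/96967 = 419484/(-4339595366) - 159219/96967 = 419484*(-1/4339595366) - 159219/96967 = -209742/2169797683 - 159219/96967 = -345493355342091/210398771927461 ≈ -1.6421)
-U = -1*(-345493355342091/210398771927461) = 345493355342091/210398771927461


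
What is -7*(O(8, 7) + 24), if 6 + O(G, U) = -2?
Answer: -112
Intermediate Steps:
O(G, U) = -8 (O(G, U) = -6 - 2 = -8)
-7*(O(8, 7) + 24) = -7*(-8 + 24) = -7*16 = -112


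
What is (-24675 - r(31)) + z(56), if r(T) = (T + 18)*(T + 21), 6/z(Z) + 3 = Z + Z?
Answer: -2967301/109 ≈ -27223.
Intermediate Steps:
z(Z) = 6/(-3 + 2*Z) (z(Z) = 6/(-3 + (Z + Z)) = 6/(-3 + 2*Z))
r(T) = (18 + T)*(21 + T)
(-24675 - r(31)) + z(56) = (-24675 - (378 + 31² + 39*31)) + 6/(-3 + 2*56) = (-24675 - (378 + 961 + 1209)) + 6/(-3 + 112) = (-24675 - 1*2548) + 6/109 = (-24675 - 2548) + 6*(1/109) = -27223 + 6/109 = -2967301/109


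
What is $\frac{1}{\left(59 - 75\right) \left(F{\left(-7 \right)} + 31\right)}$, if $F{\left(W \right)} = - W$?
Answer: $- \frac{1}{608} \approx -0.0016447$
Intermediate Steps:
$\frac{1}{\left(59 - 75\right) \left(F{\left(-7 \right)} + 31\right)} = \frac{1}{\left(59 - 75\right) \left(\left(-1\right) \left(-7\right) + 31\right)} = \frac{1}{\left(-16\right) \left(7 + 31\right)} = \frac{1}{\left(-16\right) 38} = \frac{1}{-608} = - \frac{1}{608}$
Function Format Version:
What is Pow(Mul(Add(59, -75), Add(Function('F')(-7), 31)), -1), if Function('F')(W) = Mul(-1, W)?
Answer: Rational(-1, 608) ≈ -0.0016447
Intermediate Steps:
Pow(Mul(Add(59, -75), Add(Function('F')(-7), 31)), -1) = Pow(Mul(Add(59, -75), Add(Mul(-1, -7), 31)), -1) = Pow(Mul(-16, Add(7, 31)), -1) = Pow(Mul(-16, 38), -1) = Pow(-608, -1) = Rational(-1, 608)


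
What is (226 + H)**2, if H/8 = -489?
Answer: 13586596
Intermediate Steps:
H = -3912 (H = 8*(-489) = -3912)
(226 + H)**2 = (226 - 3912)**2 = (-3686)**2 = 13586596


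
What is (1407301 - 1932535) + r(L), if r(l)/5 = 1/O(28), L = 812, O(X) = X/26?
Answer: -7353211/14 ≈ -5.2523e+5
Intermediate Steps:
O(X) = X/26 (O(X) = X*(1/26) = X/26)
r(l) = 65/14 (r(l) = 5/(((1/26)*28)) = 5/(14/13) = 5*(13/14) = 65/14)
(1407301 - 1932535) + r(L) = (1407301 - 1932535) + 65/14 = -525234 + 65/14 = -7353211/14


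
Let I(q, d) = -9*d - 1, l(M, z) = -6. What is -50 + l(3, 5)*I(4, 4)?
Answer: 172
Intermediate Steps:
I(q, d) = -1 - 9*d
-50 + l(3, 5)*I(4, 4) = -50 - 6*(-1 - 9*4) = -50 - 6*(-1 - 36) = -50 - 6*(-37) = -50 + 222 = 172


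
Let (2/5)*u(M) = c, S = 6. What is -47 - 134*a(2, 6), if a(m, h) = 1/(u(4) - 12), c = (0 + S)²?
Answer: -1900/39 ≈ -48.718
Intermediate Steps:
c = 36 (c = (0 + 6)² = 6² = 36)
u(M) = 90 (u(M) = (5/2)*36 = 90)
a(m, h) = 1/78 (a(m, h) = 1/(90 - 12) = 1/78)
-47 - 134*a(2, 6) = -47 - 134*1/78 = -47 - 67/39 = -1900/39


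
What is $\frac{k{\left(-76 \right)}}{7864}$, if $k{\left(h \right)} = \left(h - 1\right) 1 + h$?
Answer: $- \frac{153}{7864} \approx -0.019456$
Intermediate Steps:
$k{\left(h \right)} = -1 + 2 h$ ($k{\left(h \right)} = \left(-1 + h\right) 1 + h = \left(-1 + h\right) + h = -1 + 2 h$)
$\frac{k{\left(-76 \right)}}{7864} = \frac{-1 + 2 \left(-76\right)}{7864} = \left(-1 - 152\right) \frac{1}{7864} = \left(-153\right) \frac{1}{7864} = - \frac{153}{7864}$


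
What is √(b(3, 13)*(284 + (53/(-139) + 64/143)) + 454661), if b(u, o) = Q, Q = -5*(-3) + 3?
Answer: √181654543949879/19877 ≈ 678.07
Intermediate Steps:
Q = 18 (Q = 15 + 3 = 18)
b(u, o) = 18
√(b(3, 13)*(284 + (53/(-139) + 64/143)) + 454661) = √(18*(284 + (53/(-139) + 64/143)) + 454661) = √(18*(284 + (53*(-1/139) + 64*(1/143))) + 454661) = √(18*(284 + (-53/139 + 64/143)) + 454661) = √(18*(284 + 1317/19877) + 454661) = √(18*(5646385/19877) + 454661) = √(101634930/19877 + 454661) = √(9138931627/19877) = √181654543949879/19877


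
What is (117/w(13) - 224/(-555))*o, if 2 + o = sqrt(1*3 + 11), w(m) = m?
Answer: -10438/555 + 5219*sqrt(14)/555 ≈ 16.378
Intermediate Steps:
o = -2 + sqrt(14) (o = -2 + sqrt(1*3 + 11) = -2 + sqrt(3 + 11) = -2 + sqrt(14) ≈ 1.7417)
(117/w(13) - 224/(-555))*o = (117/13 - 224/(-555))*(-2 + sqrt(14)) = (117*(1/13) - 224*(-1/555))*(-2 + sqrt(14)) = (9 + 224/555)*(-2 + sqrt(14)) = 5219*(-2 + sqrt(14))/555 = -10438/555 + 5219*sqrt(14)/555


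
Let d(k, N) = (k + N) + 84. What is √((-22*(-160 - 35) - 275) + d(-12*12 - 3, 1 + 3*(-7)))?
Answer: 2*√983 ≈ 62.706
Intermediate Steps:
d(k, N) = 84 + N + k (d(k, N) = (N + k) + 84 = 84 + N + k)
√((-22*(-160 - 35) - 275) + d(-12*12 - 3, 1 + 3*(-7))) = √((-22*(-160 - 35) - 275) + (84 + (1 + 3*(-7)) + (-12*12 - 3))) = √((-22*(-195) - 275) + (84 + (1 - 21) + (-144 - 3))) = √((4290 - 275) + (84 - 20 - 147)) = √(4015 - 83) = √3932 = 2*√983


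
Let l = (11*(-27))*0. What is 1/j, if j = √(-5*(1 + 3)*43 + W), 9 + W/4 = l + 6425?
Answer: √689/4134 ≈ 0.0063495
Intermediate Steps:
l = 0 (l = -297*0 = 0)
W = 25664 (W = -36 + 4*(0 + 6425) = -36 + 4*6425 = -36 + 25700 = 25664)
j = 6*√689 (j = √(-5*(1 + 3)*43 + 25664) = √(-5*4*43 + 25664) = √(-20*43 + 25664) = √(-860 + 25664) = √24804 = 6*√689 ≈ 157.49)
1/j = 1/(6*√689) = √689/4134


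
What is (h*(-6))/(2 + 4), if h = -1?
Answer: 1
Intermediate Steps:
(h*(-6))/(2 + 4) = (-1*(-6))/(2 + 4) = 6/6 = 6*(⅙) = 1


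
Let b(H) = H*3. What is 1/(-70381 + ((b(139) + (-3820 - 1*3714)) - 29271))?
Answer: -1/106769 ≈ -9.3660e-6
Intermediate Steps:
b(H) = 3*H
1/(-70381 + ((b(139) + (-3820 - 1*3714)) - 29271)) = 1/(-70381 + ((3*139 + (-3820 - 1*3714)) - 29271)) = 1/(-70381 + ((417 + (-3820 - 3714)) - 29271)) = 1/(-70381 + ((417 - 7534) - 29271)) = 1/(-70381 + (-7117 - 29271)) = 1/(-70381 - 36388) = 1/(-106769) = -1/106769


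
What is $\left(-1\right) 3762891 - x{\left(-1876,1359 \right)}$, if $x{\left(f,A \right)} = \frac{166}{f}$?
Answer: $- \frac{3529591675}{938} \approx -3.7629 \cdot 10^{6}$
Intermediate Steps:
$\left(-1\right) 3762891 - x{\left(-1876,1359 \right)} = \left(-1\right) 3762891 - \frac{166}{-1876} = -3762891 - 166 \left(- \frac{1}{1876}\right) = -3762891 - - \frac{83}{938} = -3762891 + \frac{83}{938} = - \frac{3529591675}{938}$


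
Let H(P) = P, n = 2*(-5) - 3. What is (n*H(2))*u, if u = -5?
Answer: 130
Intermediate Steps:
n = -13 (n = -10 - 3 = -13)
(n*H(2))*u = -13*2*(-5) = -26*(-5) = 130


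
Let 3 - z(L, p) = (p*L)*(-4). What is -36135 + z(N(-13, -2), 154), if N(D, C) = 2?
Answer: -34900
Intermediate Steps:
z(L, p) = 3 + 4*L*p (z(L, p) = 3 - p*L*(-4) = 3 - L*p*(-4) = 3 - (-4)*L*p = 3 + 4*L*p)
-36135 + z(N(-13, -2), 154) = -36135 + (3 + 4*2*154) = -36135 + (3 + 1232) = -36135 + 1235 = -34900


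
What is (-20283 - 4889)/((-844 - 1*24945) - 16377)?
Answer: 434/727 ≈ 0.59697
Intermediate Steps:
(-20283 - 4889)/((-844 - 1*24945) - 16377) = -25172/((-844 - 24945) - 16377) = -25172/(-25789 - 16377) = -25172/(-42166) = -25172*(-1/42166) = 434/727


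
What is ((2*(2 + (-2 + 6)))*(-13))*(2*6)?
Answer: -1872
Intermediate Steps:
((2*(2 + (-2 + 6)))*(-13))*(2*6) = ((2*(2 + 4))*(-13))*12 = ((2*6)*(-13))*12 = (12*(-13))*12 = -156*12 = -1872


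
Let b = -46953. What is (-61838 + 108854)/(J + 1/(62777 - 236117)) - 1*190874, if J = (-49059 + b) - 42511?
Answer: -4583193863884994/24011576821 ≈ -1.9087e+5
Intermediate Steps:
J = -138523 (J = (-49059 - 46953) - 42511 = -96012 - 42511 = -138523)
(-61838 + 108854)/(J + 1/(62777 - 236117)) - 1*190874 = (-61838 + 108854)/(-138523 + 1/(62777 - 236117)) - 1*190874 = 47016/(-138523 + 1/(-173340)) - 190874 = 47016/(-138523 - 1/173340) - 190874 = 47016/(-24011576821/173340) - 190874 = 47016*(-173340/24011576821) - 190874 = -8149753440/24011576821 - 190874 = -4583193863884994/24011576821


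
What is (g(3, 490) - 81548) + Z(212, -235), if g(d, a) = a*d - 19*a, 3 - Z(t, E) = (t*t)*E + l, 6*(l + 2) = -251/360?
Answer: 22620507371/2160 ≈ 1.0472e+7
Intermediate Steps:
l = -4571/2160 (l = -2 + (-251/360)/6 = -2 + (-251*1/360)/6 = -2 + (⅙)*(-251/360) = -2 - 251/2160 = -4571/2160 ≈ -2.1162)
Z(t, E) = 11051/2160 - E*t² (Z(t, E) = 3 - ((t*t)*E - 4571/2160) = 3 - (t²*E - 4571/2160) = 3 - (E*t² - 4571/2160) = 3 - (-4571/2160 + E*t²) = 3 + (4571/2160 - E*t²) = 11051/2160 - E*t²)
g(d, a) = -19*a + a*d
(g(3, 490) - 81548) + Z(212, -235) = (490*(-19 + 3) - 81548) + (11051/2160 - 1*(-235)*212²) = (490*(-16) - 81548) + (11051/2160 - 1*(-235)*44944) = (-7840 - 81548) + (11051/2160 + 10561840) = -89388 + 22813585451/2160 = 22620507371/2160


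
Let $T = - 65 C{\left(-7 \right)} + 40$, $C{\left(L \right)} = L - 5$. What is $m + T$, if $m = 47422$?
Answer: $48242$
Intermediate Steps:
$C{\left(L \right)} = -5 + L$
$T = 820$ ($T = - 65 \left(-5 - 7\right) + 40 = \left(-65\right) \left(-12\right) + 40 = 780 + 40 = 820$)
$m + T = 47422 + 820 = 48242$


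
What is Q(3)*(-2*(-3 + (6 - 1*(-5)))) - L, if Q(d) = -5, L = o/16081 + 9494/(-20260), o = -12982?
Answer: 13239886567/162900530 ≈ 81.276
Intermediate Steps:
L = -207844167/162900530 (L = -12982/16081 + 9494/(-20260) = -12982*1/16081 + 9494*(-1/20260) = -12982/16081 - 4747/10130 = -207844167/162900530 ≈ -1.2759)
Q(3)*(-2*(-3 + (6 - 1*(-5)))) - L = -(-10)*(-3 + (6 - 1*(-5))) - 1*(-207844167/162900530) = -(-10)*(-3 + (6 + 5)) + 207844167/162900530 = -(-10)*(-3 + 11) + 207844167/162900530 = -(-10)*8 + 207844167/162900530 = -5*(-16) + 207844167/162900530 = 80 + 207844167/162900530 = 13239886567/162900530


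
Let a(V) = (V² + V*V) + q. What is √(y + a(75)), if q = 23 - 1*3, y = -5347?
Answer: √5923 ≈ 76.961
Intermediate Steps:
q = 20 (q = 23 - 3 = 20)
a(V) = 20 + 2*V² (a(V) = (V² + V*V) + 20 = (V² + V²) + 20 = 2*V² + 20 = 20 + 2*V²)
√(y + a(75)) = √(-5347 + (20 + 2*75²)) = √(-5347 + (20 + 2*5625)) = √(-5347 + (20 + 11250)) = √(-5347 + 11270) = √5923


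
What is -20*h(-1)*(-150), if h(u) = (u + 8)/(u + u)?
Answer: -10500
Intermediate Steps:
h(u) = (8 + u)/(2*u) (h(u) = (8 + u)/((2*u)) = (8 + u)*(1/(2*u)) = (8 + u)/(2*u))
-20*h(-1)*(-150) = -10*(8 - 1)/(-1)*(-150) = -10*(-1)*7*(-150) = -20*(-7/2)*(-150) = 70*(-150) = -10500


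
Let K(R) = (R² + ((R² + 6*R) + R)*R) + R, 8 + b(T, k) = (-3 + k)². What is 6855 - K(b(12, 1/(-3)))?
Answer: 4916627/729 ≈ 6744.3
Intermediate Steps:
b(T, k) = -8 + (-3 + k)²
K(R) = R + R² + R*(R² + 7*R) (K(R) = (R² + (R² + 7*R)*R) + R = (R² + R*(R² + 7*R)) + R = R + R² + R*(R² + 7*R))
6855 - K(b(12, 1/(-3))) = 6855 - (-8 + (-3 + 1/(-3))²)*(1 + (-8 + (-3 + 1/(-3))²)² + 8*(-8 + (-3 + 1/(-3))²)) = 6855 - (-8 + (-3 - ⅓)²)*(1 + (-8 + (-3 - ⅓)²)² + 8*(-8 + (-3 - ⅓)²)) = 6855 - (-8 + (-10/3)²)*(1 + (-8 + (-10/3)²)² + 8*(-8 + (-10/3)²)) = 6855 - (-8 + 100/9)*(1 + (-8 + 100/9)² + 8*(-8 + 100/9)) = 6855 - 28*(1 + (28/9)² + 8*(28/9))/9 = 6855 - 28*(1 + 784/81 + 224/9)/9 = 6855 - 28*2881/(9*81) = 6855 - 1*80668/729 = 6855 - 80668/729 = 4916627/729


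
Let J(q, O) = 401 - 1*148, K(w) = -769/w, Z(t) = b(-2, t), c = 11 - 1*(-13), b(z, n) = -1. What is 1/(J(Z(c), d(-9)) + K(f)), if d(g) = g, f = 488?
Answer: 488/122695 ≈ 0.0039773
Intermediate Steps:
c = 24 (c = 11 + 13 = 24)
Z(t) = -1
J(q, O) = 253 (J(q, O) = 401 - 148 = 253)
1/(J(Z(c), d(-9)) + K(f)) = 1/(253 - 769/488) = 1/(122695/488) = 488/122695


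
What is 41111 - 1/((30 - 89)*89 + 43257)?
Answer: 1562464665/38006 ≈ 41111.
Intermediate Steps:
41111 - 1/((30 - 89)*89 + 43257) = 41111 - 1/(-59*89 + 43257) = 41111 - 1/(-5251 + 43257) = 41111 - 1/38006 = 1562464665/38006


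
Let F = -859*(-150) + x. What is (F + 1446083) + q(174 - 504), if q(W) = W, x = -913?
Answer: 1573690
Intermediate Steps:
F = 127937 (F = -859*(-150) - 913 = 128850 - 913 = 127937)
(F + 1446083) + q(174 - 504) = (127937 + 1446083) + (174 - 504) = 1574020 - 330 = 1573690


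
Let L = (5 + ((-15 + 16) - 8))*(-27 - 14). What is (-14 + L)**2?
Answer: 4624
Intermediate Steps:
L = 82 (L = (5 + (1 - 8))*(-41) = (5 - 7)*(-41) = -2*(-41) = 82)
(-14 + L)**2 = (-14 + 82)**2 = 68**2 = 4624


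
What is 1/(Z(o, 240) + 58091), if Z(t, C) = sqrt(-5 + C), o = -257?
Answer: 58091/3374564046 - sqrt(235)/3374564046 ≈ 1.7210e-5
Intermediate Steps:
1/(Z(o, 240) + 58091) = 1/(sqrt(-5 + 240) + 58091) = 1/(sqrt(235) + 58091) = 1/(58091 + sqrt(235))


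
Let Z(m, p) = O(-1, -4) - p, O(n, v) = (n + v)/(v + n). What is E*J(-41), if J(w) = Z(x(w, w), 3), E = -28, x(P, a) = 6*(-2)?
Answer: 56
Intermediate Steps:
x(P, a) = -12
O(n, v) = 1 (O(n, v) = (n + v)/(n + v) = 1)
Z(m, p) = 1 - p
J(w) = -2 (J(w) = 1 - 1*3 = 1 - 3 = -2)
E*J(-41) = -28*(-2) = 56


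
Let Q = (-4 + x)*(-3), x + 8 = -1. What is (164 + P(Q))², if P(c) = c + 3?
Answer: 42436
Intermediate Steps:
x = -9 (x = -8 - 1 = -9)
Q = 39 (Q = (-4 - 9)*(-3) = -13*(-3) = 39)
P(c) = 3 + c
(164 + P(Q))² = (164 + (3 + 39))² = (164 + 42)² = 206² = 42436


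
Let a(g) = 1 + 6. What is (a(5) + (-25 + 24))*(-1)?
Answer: -6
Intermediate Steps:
a(g) = 7
(a(5) + (-25 + 24))*(-1) = (7 + (-25 + 24))*(-1) = (7 - 1)*(-1) = 6*(-1) = -6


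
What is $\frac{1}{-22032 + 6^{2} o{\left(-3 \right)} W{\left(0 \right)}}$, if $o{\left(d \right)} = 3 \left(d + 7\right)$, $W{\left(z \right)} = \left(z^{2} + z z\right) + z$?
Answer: $- \frac{1}{22032} \approx -4.5389 \cdot 10^{-5}$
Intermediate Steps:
$W{\left(z \right)} = z + 2 z^{2}$ ($W{\left(z \right)} = \left(z^{2} + z^{2}\right) + z = 2 z^{2} + z = z + 2 z^{2}$)
$o{\left(d \right)} = 21 + 3 d$ ($o{\left(d \right)} = 3 \left(7 + d\right) = 21 + 3 d$)
$\frac{1}{-22032 + 6^{2} o{\left(-3 \right)} W{\left(0 \right)}} = \frac{1}{-22032 + 6^{2} \left(21 + 3 \left(-3\right)\right) 0 \left(1 + 2 \cdot 0\right)} = \frac{1}{-22032 + 36 \left(21 - 9\right) 0 \left(1 + 0\right)} = \frac{1}{-22032 + 36 \cdot 12 \cdot 0 \cdot 1} = \frac{1}{-22032 + 432 \cdot 0} = \frac{1}{-22032 + 0} = \frac{1}{-22032} = - \frac{1}{22032}$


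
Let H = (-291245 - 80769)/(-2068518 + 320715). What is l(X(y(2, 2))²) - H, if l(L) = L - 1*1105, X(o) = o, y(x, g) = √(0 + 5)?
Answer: -1922955314/1747803 ≈ -1100.2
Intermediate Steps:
y(x, g) = √5
H = 372014/1747803 (H = -372014/(-1747803) = -372014*(-1/1747803) = 372014/1747803 ≈ 0.21285)
l(L) = -1105 + L (l(L) = L - 1105 = -1105 + L)
l(X(y(2, 2))²) - H = (-1105 + (√5)²) - 1*372014/1747803 = (-1105 + 5) - 372014/1747803 = -1100 - 372014/1747803 = -1922955314/1747803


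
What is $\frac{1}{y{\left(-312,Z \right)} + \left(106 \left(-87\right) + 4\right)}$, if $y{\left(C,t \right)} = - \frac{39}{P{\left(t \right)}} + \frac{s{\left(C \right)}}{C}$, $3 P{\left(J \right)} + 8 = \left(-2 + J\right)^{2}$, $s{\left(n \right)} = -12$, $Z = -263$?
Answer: $- \frac{1825642}{16828700781} \approx -0.00010848$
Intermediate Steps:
$P{\left(J \right)} = - \frac{8}{3} + \frac{\left(-2 + J\right)^{2}}{3}$
$y{\left(C,t \right)} = - \frac{39}{- \frac{8}{3} + \frac{\left(-2 + t\right)^{2}}{3}} - \frac{12}{C}$
$\frac{1}{y{\left(-312,Z \right)} + \left(106 \left(-87\right) + 4\right)} = \frac{1}{\frac{3 \left(32 - -12168 - 4 \left(-2 - 263\right)^{2}\right)}{\left(-312\right) \left(-8 + \left(-2 - 263\right)^{2}\right)} + \left(106 \left(-87\right) + 4\right)} = \frac{1}{3 \left(- \frac{1}{312}\right) \frac{1}{-8 + \left(-265\right)^{2}} \left(32 + 12168 - 4 \left(-265\right)^{2}\right) + \left(-9222 + 4\right)} = \frac{1}{3 \left(- \frac{1}{312}\right) \frac{1}{-8 + 70225} \left(32 + 12168 - 280900\right) - 9218} = \frac{1}{3 \left(- \frac{1}{312}\right) \frac{1}{70217} \left(32 + 12168 - 280900\right) - 9218} = \frac{1}{3 \left(- \frac{1}{312}\right) \frac{1}{70217} \left(-268700\right) - 9218} = \frac{1}{\frac{67175}{1825642} - 9218} = \frac{1}{- \frac{16828700781}{1825642}} = - \frac{1825642}{16828700781}$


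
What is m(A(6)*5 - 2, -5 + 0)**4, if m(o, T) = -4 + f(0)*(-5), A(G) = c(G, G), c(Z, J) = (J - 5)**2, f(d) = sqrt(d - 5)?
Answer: 3881 - 8720*I*sqrt(5) ≈ 3881.0 - 19499.0*I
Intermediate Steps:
f(d) = sqrt(-5 + d)
c(Z, J) = (-5 + J)**2
A(G) = (-5 + G)**2
m(o, T) = -4 - 5*I*sqrt(5) (m(o, T) = -4 + sqrt(-5 + 0)*(-5) = -4 + sqrt(-5)*(-5) = -4 + (I*sqrt(5))*(-5) = -4 - 5*I*sqrt(5))
m(A(6)*5 - 2, -5 + 0)**4 = (-4 - 5*I*sqrt(5))**4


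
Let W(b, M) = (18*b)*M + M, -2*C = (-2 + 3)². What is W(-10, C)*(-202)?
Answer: -18079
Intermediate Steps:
C = -½ (C = -(-2 + 3)²/2 = -½*1² = -½*1 = -½ ≈ -0.50000)
W(b, M) = M + 18*M*b (W(b, M) = 18*M*b + M = M + 18*M*b)
W(-10, C)*(-202) = -(1 + 18*(-10))/2*(-202) = -(1 - 180)/2*(-202) = -½*(-179)*(-202) = (179/2)*(-202) = -18079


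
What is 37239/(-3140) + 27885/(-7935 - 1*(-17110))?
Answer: -10164357/1152380 ≈ -8.8203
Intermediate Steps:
37239/(-3140) + 27885/(-7935 - 1*(-17110)) = 37239*(-1/3140) + 27885/(-7935 + 17110) = -37239/3140 + 27885/9175 = -37239/3140 + 27885*(1/9175) = -37239/3140 + 5577/1835 = -10164357/1152380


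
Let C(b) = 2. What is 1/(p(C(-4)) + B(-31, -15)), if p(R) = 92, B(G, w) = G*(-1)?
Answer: 1/123 ≈ 0.0081301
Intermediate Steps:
B(G, w) = -G
1/(p(C(-4)) + B(-31, -15)) = 1/(92 - 1*(-31)) = 1/(92 + 31) = 1/123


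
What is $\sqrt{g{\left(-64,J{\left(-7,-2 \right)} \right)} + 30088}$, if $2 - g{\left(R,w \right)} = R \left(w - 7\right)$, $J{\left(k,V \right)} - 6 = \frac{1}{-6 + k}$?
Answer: $\frac{\sqrt{5073562}}{13} \approx 173.27$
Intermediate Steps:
$J{\left(k,V \right)} = 6 + \frac{1}{-6 + k}$
$g{\left(R,w \right)} = 2 - R \left(-7 + w\right)$ ($g{\left(R,w \right)} = 2 - R \left(w - 7\right) = 2 - R \left(-7 + w\right)$)
$\sqrt{g{\left(-64,J{\left(-7,-2 \right)} \right)} + 30088} = \sqrt{\left(2 + 7 \left(-64\right) - - 64 \frac{-35 + 6 \left(-7\right)}{-6 - 7}\right) + 30088} = \sqrt{\left(2 - 448 - - 64 \frac{-35 - 42}{-13}\right) + 30088} = \sqrt{\left(2 - 448 - - 64 \left(\left(- \frac{1}{13}\right) \left(-77\right)\right)\right) + 30088} = \sqrt{\left(2 - 448 - \left(-64\right) \frac{77}{13}\right) + 30088} = \sqrt{\left(2 - 448 + \frac{4928}{13}\right) + 30088} = \sqrt{- \frac{870}{13} + 30088} = \sqrt{\frac{390274}{13}} = \frac{\sqrt{5073562}}{13}$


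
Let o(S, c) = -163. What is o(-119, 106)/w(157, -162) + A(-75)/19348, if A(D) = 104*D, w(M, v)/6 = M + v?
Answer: 729931/145110 ≈ 5.0302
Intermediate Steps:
w(M, v) = 6*M + 6*v (w(M, v) = 6*(M + v) = 6*M + 6*v)
o(-119, 106)/w(157, -162) + A(-75)/19348 = -163/(6*157 + 6*(-162)) + (104*(-75))/19348 = -163/(942 - 972) - 7800*1/19348 = -163/(-30) - 1950/4837 = -163*(-1/30) - 1950/4837 = 163/30 - 1950/4837 = 729931/145110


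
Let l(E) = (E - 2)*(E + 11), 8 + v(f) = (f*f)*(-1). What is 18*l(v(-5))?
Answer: 13860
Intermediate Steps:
v(f) = -8 - f² (v(f) = -8 + (f*f)*(-1) = -8 + f²*(-1) = -8 - f²)
l(E) = (-2 + E)*(11 + E)
18*l(v(-5)) = 18*(-22 + (-8 - 1*(-5)²)² + 9*(-8 - 1*(-5)²)) = 18*(-22 + (-8 - 1*25)² + 9*(-8 - 1*25)) = 18*(-22 + (-8 - 25)² + 9*(-8 - 25)) = 18*(-22 + (-33)² + 9*(-33)) = 18*(-22 + 1089 - 297) = 18*770 = 13860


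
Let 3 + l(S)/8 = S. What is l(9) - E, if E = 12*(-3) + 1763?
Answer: -1679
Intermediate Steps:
l(S) = -24 + 8*S
E = 1727 (E = -36 + 1763 = 1727)
l(9) - E = (-24 + 8*9) - 1*1727 = (-24 + 72) - 1727 = 48 - 1727 = -1679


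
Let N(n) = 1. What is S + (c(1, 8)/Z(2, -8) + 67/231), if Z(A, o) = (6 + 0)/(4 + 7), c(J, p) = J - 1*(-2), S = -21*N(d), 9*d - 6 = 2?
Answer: -7027/462 ≈ -15.210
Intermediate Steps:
d = 8/9 (d = 2/3 + (1/9)*2 = 2/3 + 2/9 = 8/9 ≈ 0.88889)
S = -21 (S = -21*1 = -21)
c(J, p) = 2 + J (c(J, p) = J + 2 = 2 + J)
Z(A, o) = 6/11
S + (c(1, 8)/Z(2, -8) + 67/231) = -21 + ((2 + 1)/(6/11) + 67/231) = -21 + (3*(11/6) + 67*(1/231)) = -21 + (11/2 + 67/231) = -21 + 2675/462 = -7027/462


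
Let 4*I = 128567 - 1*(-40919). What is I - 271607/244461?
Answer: 422771741/9978 ≈ 42370.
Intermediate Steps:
I = 84743/2 (I = (128567 - 1*(-40919))/4 = (128567 + 40919)/4 = (¼)*169486 = 84743/2 ≈ 42372.)
I - 271607/244461 = 84743/2 - 271607/244461 = 84743/2 - 1*5543/4989 = 84743/2 - 5543/4989 = 422771741/9978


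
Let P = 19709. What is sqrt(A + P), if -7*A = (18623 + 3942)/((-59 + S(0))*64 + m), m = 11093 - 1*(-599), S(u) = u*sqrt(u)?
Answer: sqrt(15128757998179)/27706 ≈ 140.39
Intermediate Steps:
S(u) = u**(3/2)
m = 11692 (m = 11093 + 599 = 11692)
A = -22565/55412 (A = -(18623 + 3942)/(7*((-59 + 0**(3/2))*64 + 11692)) = -22565/(7*((-59 + 0)*64 + 11692)) = -22565/(7*(-59*64 + 11692)) = -22565/(7*(-3776 + 11692)) = -22565/(7*7916) = -1/7*22565/7916 = -22565/55412 ≈ -0.40722)
sqrt(A + P) = sqrt(-22565/55412 + 19709) = sqrt(1092092543/55412) = sqrt(15128757998179)/27706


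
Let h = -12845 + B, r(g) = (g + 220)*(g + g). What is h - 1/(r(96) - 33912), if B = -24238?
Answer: -992341081/26760 ≈ -37083.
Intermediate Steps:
r(g) = 2*g*(220 + g) (r(g) = (220 + g)*(2*g) = 2*g*(220 + g))
h = -37083 (h = -12845 - 24238 = -37083)
h - 1/(r(96) - 33912) = -37083 - 1/(2*96*(220 + 96) - 33912) = -37083 - 1/(2*96*316 - 33912) = -37083 - 1/(60672 - 33912) = -37083 - 1/26760 = -992341081/26760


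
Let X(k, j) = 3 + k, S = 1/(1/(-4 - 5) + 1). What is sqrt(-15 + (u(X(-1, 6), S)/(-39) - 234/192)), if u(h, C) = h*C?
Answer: I*sqrt(176046)/104 ≈ 4.0344*I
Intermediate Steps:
S = 9/8 (S = 1/(1/(-9) + 1) = 1/(-1/9 + 1) = 1/(8/9) = 9/8 ≈ 1.1250)
u(h, C) = C*h
sqrt(-15 + (u(X(-1, 6), S)/(-39) - 234/192)) = sqrt(-15 + ((9*(3 - 1)/8)/(-39) - 234/192)) = sqrt(-15 + (((9/8)*2)*(-1/39) - 234*1/192)) = sqrt(-15 + ((9/4)*(-1/39) - 39/32)) = sqrt(-15 + (-3/52 - 39/32)) = sqrt(-15 - 531/416) = sqrt(-6771/416) = I*sqrt(176046)/104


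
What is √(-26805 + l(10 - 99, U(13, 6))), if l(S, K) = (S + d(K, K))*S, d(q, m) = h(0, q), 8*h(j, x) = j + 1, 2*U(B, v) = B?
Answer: I*√302322/4 ≈ 137.46*I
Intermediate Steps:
U(B, v) = B/2
h(j, x) = ⅛ + j/8 (h(j, x) = (j + 1)/8 = (1 + j)/8 = ⅛ + j/8)
d(q, m) = ⅛ (d(q, m) = ⅛ + (⅛)*0 = ⅛ + 0 = ⅛)
l(S, K) = S*(⅛ + S) (l(S, K) = (S + ⅛)*S = (⅛ + S)*S = S*(⅛ + S))
√(-26805 + l(10 - 99, U(13, 6))) = √(-26805 + (10 - 99)*(⅛ + (10 - 99))) = √(-26805 - 89*(⅛ - 89)) = √(-26805 - 89*(-711/8)) = √(-26805 + 63279/8) = √(-151161/8) = I*√302322/4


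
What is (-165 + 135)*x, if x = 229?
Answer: -6870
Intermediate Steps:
(-165 + 135)*x = (-165 + 135)*229 = -30*229 = -6870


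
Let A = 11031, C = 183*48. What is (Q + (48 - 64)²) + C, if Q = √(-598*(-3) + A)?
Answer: 9040 + 15*√57 ≈ 9153.3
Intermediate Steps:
C = 8784
Q = 15*√57 (Q = √(-598*(-3) + 11031) = √(1794 + 11031) = √12825 = 15*√57 ≈ 113.25)
(Q + (48 - 64)²) + C = (15*√57 + (48 - 64)²) + 8784 = (15*√57 + (-16)²) + 8784 = (15*√57 + 256) + 8784 = (256 + 15*√57) + 8784 = 9040 + 15*√57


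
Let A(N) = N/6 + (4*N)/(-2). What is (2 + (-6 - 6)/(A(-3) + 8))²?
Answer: 100/81 ≈ 1.2346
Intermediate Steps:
A(N) = -11*N/6 (A(N) = N*(⅙) + (4*N)*(-½) = N/6 - 2*N = -11*N/6)
(2 + (-6 - 6)/(A(-3) + 8))² = (2 + (-6 - 6)/(-11/6*(-3) + 8))² = (2 - 12/(11/2 + 8))² = (2 - 12/27/2)² = (2 - 12*2/27)² = (2 - 8/9)² = (10/9)² = 100/81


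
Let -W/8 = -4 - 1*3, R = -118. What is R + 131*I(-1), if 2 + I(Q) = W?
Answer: 6956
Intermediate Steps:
W = 56 (W = -8*(-4 - 1*3) = -8*(-4 - 3) = -8*(-7) = 56)
I(Q) = 54 (I(Q) = -2 + 56 = 54)
R + 131*I(-1) = -118 + 131*54 = -118 + 7074 = 6956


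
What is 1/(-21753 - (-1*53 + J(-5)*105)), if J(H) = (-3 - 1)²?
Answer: -1/23380 ≈ -4.2772e-5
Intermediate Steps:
J(H) = 16 (J(H) = (-4)² = 16)
1/(-21753 - (-1*53 + J(-5)*105)) = 1/(-21753 - (-1*53 + 16*105)) = 1/(-21753 - (-53 + 1680)) = 1/(-21753 - 1*1627) = 1/(-21753 - 1627) = 1/(-23380) = -1/23380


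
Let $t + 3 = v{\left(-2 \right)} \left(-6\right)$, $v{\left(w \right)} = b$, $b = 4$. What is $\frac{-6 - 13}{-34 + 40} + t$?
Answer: $- \frac{181}{6} \approx -30.167$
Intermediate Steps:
$v{\left(w \right)} = 4$
$t = -27$ ($t = -3 + 4 \left(-6\right) = -3 - 24 = -27$)
$\frac{-6 - 13}{-34 + 40} + t = \frac{-6 - 13}{-34 + 40} - 27 = \frac{-6 - 13}{6} - 27 = \left(-19\right) \frac{1}{6} - 27 = - \frac{19}{6} - 27 = - \frac{181}{6}$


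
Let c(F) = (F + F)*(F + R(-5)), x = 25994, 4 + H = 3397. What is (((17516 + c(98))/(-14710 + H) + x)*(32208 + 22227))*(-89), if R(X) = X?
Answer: -1425016495699110/11317 ≈ -1.2592e+11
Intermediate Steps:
H = 3393 (H = -4 + 3397 = 3393)
c(F) = 2*F*(-5 + F) (c(F) = (F + F)*(F - 5) = (2*F)*(-5 + F) = 2*F*(-5 + F))
(((17516 + c(98))/(-14710 + H) + x)*(32208 + 22227))*(-89) = (((17516 + 2*98*(-5 + 98))/(-14710 + 3393) + 25994)*(32208 + 22227))*(-89) = (((17516 + 2*98*93)/(-11317) + 25994)*54435)*(-89) = (((17516 + 18228)*(-1/11317) + 25994)*54435)*(-89) = ((35744*(-1/11317) + 25994)*54435)*(-89) = ((-35744/11317 + 25994)*54435)*(-89) = ((294138354/11317)*54435)*(-89) = (16011421299990/11317)*(-89) = -1425016495699110/11317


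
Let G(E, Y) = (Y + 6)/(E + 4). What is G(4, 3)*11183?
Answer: 100647/8 ≈ 12581.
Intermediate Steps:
G(E, Y) = (6 + Y)/(4 + E)
G(4, 3)*11183 = ((6 + 3)/(4 + 4))*11183 = (9/8)*11183 = 100647/8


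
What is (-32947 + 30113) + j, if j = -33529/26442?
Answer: -74970157/26442 ≈ -2835.3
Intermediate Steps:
j = -33529/26442 (j = -33529*1/26442 = -33529/26442 ≈ -1.2680)
(-32947 + 30113) + j = (-32947 + 30113) - 33529/26442 = -2834 - 33529/26442 = -74970157/26442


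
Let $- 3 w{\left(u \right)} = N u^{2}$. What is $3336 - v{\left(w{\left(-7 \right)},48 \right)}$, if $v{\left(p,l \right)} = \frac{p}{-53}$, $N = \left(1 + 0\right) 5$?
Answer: $\frac{530179}{159} \approx 3334.5$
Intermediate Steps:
$N = 5$ ($N = 1 \cdot 5 = 5$)
$w{\left(u \right)} = - \frac{5 u^{2}}{3}$
$v{\left(p,l \right)} = - \frac{p}{53}$ ($v{\left(p,l \right)} = p \left(- \frac{1}{53}\right) = - \frac{p}{53}$)
$3336 - v{\left(w{\left(-7 \right)},48 \right)} = 3336 - - \frac{\left(- \frac{5}{3}\right) \left(-7\right)^{2}}{53} = 3336 - - \frac{\left(- \frac{5}{3}\right) 49}{53} = 3336 - \left(- \frac{1}{53}\right) \left(- \frac{245}{3}\right) = 3336 - \frac{245}{159} = \frac{530179}{159}$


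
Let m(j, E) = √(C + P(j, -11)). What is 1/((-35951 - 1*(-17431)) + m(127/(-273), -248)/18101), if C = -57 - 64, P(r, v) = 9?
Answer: -758500955315/14047437692433814 - 18101*I*√7/28094875384867628 ≈ -5.3996e-5 - 1.7046e-12*I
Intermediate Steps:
C = -121
m(j, E) = 4*I*√7 (m(j, E) = √(-121 + 9) = √(-112) = 4*I*√7)
1/((-35951 - 1*(-17431)) + m(127/(-273), -248)/18101) = 1/((-35951 - 1*(-17431)) + (4*I*√7)/18101) = 1/((-35951 + 17431) + (4*I*√7)*(1/18101)) = 1/(-18520 + 4*I*√7/18101)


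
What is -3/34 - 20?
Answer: -683/34 ≈ -20.088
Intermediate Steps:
-3/34 - 20 = -683/34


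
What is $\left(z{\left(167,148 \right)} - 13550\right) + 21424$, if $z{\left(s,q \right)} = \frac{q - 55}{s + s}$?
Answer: $\frac{2630009}{334} \approx 7874.3$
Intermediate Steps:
$z{\left(s,q \right)} = \frac{-55 + q}{2 s}$
$\left(z{\left(167,148 \right)} - 13550\right) + 21424 = \left(\frac{-55 + 148}{2 \cdot 167} - 13550\right) + 21424 = \left(\frac{1}{2} \cdot \frac{1}{167} \cdot 93 - 13550\right) + 21424 = \left(\frac{93}{334} - 13550\right) + 21424 = - \frac{4525607}{334} + 21424 = \frac{2630009}{334}$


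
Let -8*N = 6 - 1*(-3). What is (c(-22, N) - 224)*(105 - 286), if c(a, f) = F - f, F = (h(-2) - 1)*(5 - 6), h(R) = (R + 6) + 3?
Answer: 331411/8 ≈ 41426.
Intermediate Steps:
h(R) = 9 + R (h(R) = (6 + R) + 3 = 9 + R)
N = -9/8 (N = -(6 - 1*(-3))/8 = -(6 + 3)/8 = -⅛*9 = -9/8 ≈ -1.1250)
F = -6 (F = ((9 - 2) - 1)*(5 - 6) = (7 - 1)*(-1) = 6*(-1) = -6)
c(a, f) = -6 - f
(c(-22, N) - 224)*(105 - 286) = ((-6 - 1*(-9/8)) - 224)*(105 - 286) = ((-6 + 9/8) - 224)*(-181) = (-39/8 - 224)*(-181) = -1831/8*(-181) = 331411/8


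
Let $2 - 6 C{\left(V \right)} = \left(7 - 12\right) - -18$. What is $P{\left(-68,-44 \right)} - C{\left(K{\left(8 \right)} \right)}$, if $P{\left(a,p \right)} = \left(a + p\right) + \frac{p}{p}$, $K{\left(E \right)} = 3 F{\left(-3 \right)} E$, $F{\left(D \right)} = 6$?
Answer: $- \frac{655}{6} \approx -109.17$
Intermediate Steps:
$K{\left(E \right)} = 18 E$ ($K{\left(E \right)} = 3 \cdot 6 E = 18 E$)
$C{\left(V \right)} = - \frac{11}{6}$ ($C{\left(V \right)} = \frac{1}{3} - \frac{\left(7 - 12\right) - -18}{6} = \frac{1}{3} - \frac{-5 + 18}{6} = \frac{1}{3} - \frac{13}{6} = - \frac{11}{6}$)
$P{\left(a,p \right)} = 1 + a + p$ ($P{\left(a,p \right)} = \left(a + p\right) + 1 = 1 + a + p$)
$P{\left(-68,-44 \right)} - C{\left(K{\left(8 \right)} \right)} = \left(1 - 68 - 44\right) - - \frac{11}{6} = -111 + \frac{11}{6} = - \frac{655}{6}$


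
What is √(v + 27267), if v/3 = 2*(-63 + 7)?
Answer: √26931 ≈ 164.11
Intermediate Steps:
v = -336 (v = 3*(2*(-63 + 7)) = 3*(2*(-56)) = 3*(-112) = -336)
√(v + 27267) = √(-336 + 27267) = √26931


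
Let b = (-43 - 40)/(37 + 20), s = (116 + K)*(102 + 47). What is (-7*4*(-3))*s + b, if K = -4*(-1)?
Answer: 85609357/57 ≈ 1.5019e+6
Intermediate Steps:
K = 4
s = 17880 (s = (116 + 4)*(102 + 47) = 120*149 = 17880)
b = -83/57 ≈ -1.4561
(-7*4*(-3))*s + b = (-7*4*(-3))*17880 - 83/57 = -28*(-3)*17880 - 83/57 = 84*17880 - 83/57 = 1501920 - 83/57 = 85609357/57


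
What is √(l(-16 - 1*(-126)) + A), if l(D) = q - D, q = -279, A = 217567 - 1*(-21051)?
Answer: √238229 ≈ 488.09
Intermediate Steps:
A = 238618 (A = 217567 + 21051 = 238618)
l(D) = -279 - D
√(l(-16 - 1*(-126)) + A) = √((-279 - (-16 - 1*(-126))) + 238618) = √((-279 - (-16 + 126)) + 238618) = √((-279 - 1*110) + 238618) = √((-279 - 110) + 238618) = √(-389 + 238618) = √238229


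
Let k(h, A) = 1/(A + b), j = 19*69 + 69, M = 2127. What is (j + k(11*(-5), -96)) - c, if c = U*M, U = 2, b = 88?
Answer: -22993/8 ≈ -2874.1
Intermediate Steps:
j = 1380 (j = 1311 + 69 = 1380)
k(h, A) = 1/(88 + A) (k(h, A) = 1/(A + 88) = 1/(88 + A))
c = 4254 (c = 2*2127 = 4254)
(j + k(11*(-5), -96)) - c = (1380 + 1/(88 - 96)) - 1*4254 = (1380 + 1/(-8)) - 4254 = (1380 - 1/8) - 4254 = 11039/8 - 4254 = -22993/8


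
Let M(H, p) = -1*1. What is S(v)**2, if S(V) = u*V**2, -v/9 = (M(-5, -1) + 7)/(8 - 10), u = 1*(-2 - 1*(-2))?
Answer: 0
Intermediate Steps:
u = 0 (u = 1*(-2 + 2) = 1*0 = 0)
M(H, p) = -1
v = 27 (v = -9*(-1 + 7)/(8 - 10) = -54/(-2) = -54*(-1)/2 = -9*(-3) = 27)
S(V) = 0 (S(V) = 0*V**2 = 0)
S(v)**2 = 0**2 = 0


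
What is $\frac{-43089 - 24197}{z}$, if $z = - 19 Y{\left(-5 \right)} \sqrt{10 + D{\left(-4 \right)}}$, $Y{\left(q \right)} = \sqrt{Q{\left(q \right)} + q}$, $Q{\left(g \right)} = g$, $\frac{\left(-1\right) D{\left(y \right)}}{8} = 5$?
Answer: $- \frac{33643 \sqrt{3}}{285} \approx -204.46$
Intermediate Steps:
$D{\left(y \right)} = -40$ ($D{\left(y \right)} = \left(-8\right) 5 = -40$)
$Y{\left(q \right)} = \sqrt{2} \sqrt{q}$ ($Y{\left(q \right)} = \sqrt{q + q} = \sqrt{2 q} = \sqrt{2} \sqrt{q}$)
$z = 190 \sqrt{3}$ ($z = - 19 \sqrt{2} \sqrt{-5} \sqrt{10 - 40} = - 19 \sqrt{2} i \sqrt{5} \sqrt{-30} = - 19 i \sqrt{10} i \sqrt{30} = 190 \sqrt{3} \approx 329.09$)
$\frac{-43089 - 24197}{z} = \frac{-43089 - 24197}{190 \sqrt{3}} = - 67286 \frac{\sqrt{3}}{570} = - \frac{33643 \sqrt{3}}{285}$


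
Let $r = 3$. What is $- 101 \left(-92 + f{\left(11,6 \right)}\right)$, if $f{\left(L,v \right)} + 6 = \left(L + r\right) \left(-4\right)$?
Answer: $15554$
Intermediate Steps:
$f{\left(L,v \right)} = -18 - 4 L$ ($f{\left(L,v \right)} = -6 + \left(L + 3\right) \left(-4\right) = -6 + \left(3 + L\right) \left(-4\right) = -6 - \left(12 + 4 L\right) = -18 - 4 L$)
$- 101 \left(-92 + f{\left(11,6 \right)}\right) = - 101 \left(-92 - 62\right) = \left(-101\right) \left(-154\right) = 15554$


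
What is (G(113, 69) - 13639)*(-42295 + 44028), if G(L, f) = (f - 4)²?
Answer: -16314462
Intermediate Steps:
G(L, f) = (-4 + f)²
(G(113, 69) - 13639)*(-42295 + 44028) = ((-4 + 69)² - 13639)*(-42295 + 44028) = (65² - 13639)*1733 = (4225 - 13639)*1733 = -9414*1733 = -16314462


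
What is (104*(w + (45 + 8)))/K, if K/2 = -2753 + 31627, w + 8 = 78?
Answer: 3198/14437 ≈ 0.22151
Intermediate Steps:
w = 70 (w = -8 + 78 = 70)
K = 57748 (K = 2*(-2753 + 31627) = 2*28874 = 57748)
(104*(w + (45 + 8)))/K = (104*(70 + (45 + 8)))/57748 = (104*(70 + 53))*(1/57748) = (104*123)*(1/57748) = 12792*(1/57748) = 3198/14437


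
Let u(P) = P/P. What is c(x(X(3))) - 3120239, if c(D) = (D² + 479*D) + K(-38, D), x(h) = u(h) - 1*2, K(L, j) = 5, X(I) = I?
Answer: -3120712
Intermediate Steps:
u(P) = 1
x(h) = -1 (x(h) = 1 - 1*2 = 1 - 2 = -1)
c(D) = 5 + D² + 479*D (c(D) = (D² + 479*D) + 5 = 5 + D² + 479*D)
c(x(X(3))) - 3120239 = (5 + (-1)² + 479*(-1)) - 3120239 = (5 + 1 - 479) - 3120239 = -473 - 3120239 = -3120712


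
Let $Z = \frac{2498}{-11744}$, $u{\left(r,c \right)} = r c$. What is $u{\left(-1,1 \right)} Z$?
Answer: $\frac{1249}{5872} \approx 0.2127$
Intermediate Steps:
$u{\left(r,c \right)} = c r$
$Z = - \frac{1249}{5872}$ ($Z = 2498 \left(- \frac{1}{11744}\right) = - \frac{1249}{5872} \approx -0.2127$)
$u{\left(-1,1 \right)} Z = 1 \left(-1\right) \left(- \frac{1249}{5872}\right) = \left(-1\right) \left(- \frac{1249}{5872}\right) = \frac{1249}{5872}$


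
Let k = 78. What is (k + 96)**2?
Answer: 30276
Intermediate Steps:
(k + 96)**2 = (78 + 96)**2 = 174**2 = 30276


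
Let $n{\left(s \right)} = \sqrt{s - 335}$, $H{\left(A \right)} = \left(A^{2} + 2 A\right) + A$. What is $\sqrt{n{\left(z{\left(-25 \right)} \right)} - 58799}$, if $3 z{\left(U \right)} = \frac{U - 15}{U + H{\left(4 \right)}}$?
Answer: $\frac{\sqrt{-529191 + 3 i \sqrt{3055}}}{3} \approx 0.03799 + 242.49 i$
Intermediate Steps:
$H{\left(A \right)} = A^{2} + 3 A$
$z{\left(U \right)} = \frac{-15 + U}{3 \left(28 + U\right)}$ ($z{\left(U \right)} = \frac{\left(U - 15\right) \frac{1}{U + 4 \left(3 + 4\right)}}{3} = \frac{\left(-15 + U\right) \frac{1}{U + 4 \cdot 7}}{3} = \frac{\left(-15 + U\right) \frac{1}{U + 28}}{3} = \frac{\left(-15 + U\right) \frac{1}{28 + U}}{3} = \frac{\frac{1}{28 + U} \left(-15 + U\right)}{3} = \frac{-15 + U}{3 \left(28 + U\right)}$)
$n{\left(s \right)} = \sqrt{-335 + s}$
$\sqrt{n{\left(z{\left(-25 \right)} \right)} - 58799} = \sqrt{\sqrt{-335 + \frac{-15 - 25}{3 \left(28 - 25\right)}} - 58799} = \sqrt{\sqrt{-335 + \frac{1}{3} \cdot \frac{1}{3} \left(-40\right)} - 58799} = \sqrt{\sqrt{-335 - \frac{40}{9}} - 58799} = \sqrt{\sqrt{- \frac{3055}{9}} - 58799} = \sqrt{\frac{i \sqrt{3055}}{3} - 58799} = \sqrt{-58799 + \frac{i \sqrt{3055}}{3}}$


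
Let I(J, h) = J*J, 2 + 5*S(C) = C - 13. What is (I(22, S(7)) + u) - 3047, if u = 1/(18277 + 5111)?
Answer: -59943443/23388 ≈ -2563.0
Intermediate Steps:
S(C) = -3 + C/5 (S(C) = -⅖ + (C - 13)/5 = -⅖ + (-13 + C)/5 = -⅖ + (-13/5 + C/5) = -3 + C/5)
I(J, h) = J²
u = 1/23388 ≈ 4.2757e-5
(I(22, S(7)) + u) - 3047 = (22² + 1/23388) - 3047 = (484 + 1/23388) - 3047 = 11319793/23388 - 3047 = -59943443/23388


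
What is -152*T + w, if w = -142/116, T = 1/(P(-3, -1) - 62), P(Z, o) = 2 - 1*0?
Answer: 1139/870 ≈ 1.3092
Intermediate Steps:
P(Z, o) = 2 (P(Z, o) = 2 + 0 = 2)
T = -1/60 (T = 1/(2 - 62) = 1/(-60) = -1/60 ≈ -0.016667)
w = -71/58 (w = -142*1/116 = -71/58 ≈ -1.2241)
-152*T + w = -152*(-1/60) - 71/58 = 38/15 - 71/58 = 1139/870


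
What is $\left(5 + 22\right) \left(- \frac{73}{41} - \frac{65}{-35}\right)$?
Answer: $\frac{594}{287} \approx 2.0697$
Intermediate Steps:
$\left(5 + 22\right) \left(- \frac{73}{41} - \frac{65}{-35}\right) = 27 \left(\left(-73\right) \frac{1}{41} - - \frac{13}{7}\right) = 27 \left(- \frac{73}{41} + \frac{13}{7}\right) = 27 \cdot \frac{22}{287} = \frac{594}{287}$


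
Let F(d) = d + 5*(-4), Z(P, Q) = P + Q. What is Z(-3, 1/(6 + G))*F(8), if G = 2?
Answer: 69/2 ≈ 34.500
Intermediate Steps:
F(d) = -20 + d (F(d) = d - 20 = -20 + d)
Z(-3, 1/(6 + G))*F(8) = (-3 + 1/(6 + 2))*(-20 + 8) = (-3 + 1/8)*(-12) = -23/8*(-12) = 69/2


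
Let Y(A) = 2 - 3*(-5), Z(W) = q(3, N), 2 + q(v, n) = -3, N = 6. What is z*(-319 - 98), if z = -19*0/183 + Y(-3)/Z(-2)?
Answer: 7089/5 ≈ 1417.8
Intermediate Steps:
q(v, n) = -5 (q(v, n) = -2 - 3 = -5)
Z(W) = -5
Y(A) = 17 (Y(A) = 2 + 15 = 17)
z = -17/5 (z = -19*0/183 + 17/(-5) = 0*(1/183) + 17*(-⅕) = 0 - 17/5 = -17/5 ≈ -3.4000)
z*(-319 - 98) = -17*(-319 - 98)/5 = -17/5*(-417) = 7089/5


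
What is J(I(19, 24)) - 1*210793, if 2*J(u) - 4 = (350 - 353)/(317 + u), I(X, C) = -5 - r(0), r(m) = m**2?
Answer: -43844529/208 ≈ -2.1079e+5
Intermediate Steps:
I(X, C) = -5 (I(X, C) = -5 - 1*0**2 = -5 - 1*0 = -5 + 0 = -5)
J(u) = 2 - 3/(2*(317 + u)) (J(u) = 2 + ((350 - 353)/(317 + u))/2 = 2 + (-3/(317 + u))/2 = 2 - 3/(2*(317 + u)))
J(I(19, 24)) - 1*210793 = (1265 + 4*(-5))/(2*(317 - 5)) - 1*210793 = (1/2)*(1265 - 20)/312 - 210793 = (1/2)*(1/312)*1245 - 210793 = 415/208 - 210793 = -43844529/208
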